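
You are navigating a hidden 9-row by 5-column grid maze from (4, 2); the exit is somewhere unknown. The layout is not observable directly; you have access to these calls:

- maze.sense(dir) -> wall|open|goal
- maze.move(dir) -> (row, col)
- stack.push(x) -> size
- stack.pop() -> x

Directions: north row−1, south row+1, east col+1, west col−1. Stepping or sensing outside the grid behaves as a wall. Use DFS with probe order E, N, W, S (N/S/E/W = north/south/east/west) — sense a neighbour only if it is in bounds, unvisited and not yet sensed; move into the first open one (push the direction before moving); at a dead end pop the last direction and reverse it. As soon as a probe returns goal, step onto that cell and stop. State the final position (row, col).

==> maze.sense(east)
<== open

==> stack.push(east)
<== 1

==> maze.move(east)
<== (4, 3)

==> maze.sense(east)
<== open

==> stack.push(east)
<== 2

==> maze.move(east)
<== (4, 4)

==> maze.sense(north)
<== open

==> stack.push(north)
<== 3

==> maze.move(north)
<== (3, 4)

==> maze.sense(north)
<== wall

==> maze.sense(west)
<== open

==> stack.push(west)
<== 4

==> maze.move(west)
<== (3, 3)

==> maze.sense(north)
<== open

==> stack.push(north)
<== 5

==> maze.move(north)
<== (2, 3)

==> maze.sense(north)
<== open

==> stack.push(north)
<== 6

==> maze.move(north)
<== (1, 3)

==> maze.sense(east)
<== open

==> stack.push(east)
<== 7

==> maze.move(east)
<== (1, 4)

==> maze.sense(north)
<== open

==> stack.push(north)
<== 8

==> maze.move(north)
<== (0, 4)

==> maze.sense(west)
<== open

==> stack.push(west)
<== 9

==> maze.move(west)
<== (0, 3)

==> maze.sense(west)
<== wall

==> stack.pop()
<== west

==> maze.move(east)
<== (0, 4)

==> stack.pop()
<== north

==> maze.move(south)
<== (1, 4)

==> stack.pop()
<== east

==> maze.move(west)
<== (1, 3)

==> maze.sense(west)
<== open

==> stack.push(west)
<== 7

==> maze.move(west)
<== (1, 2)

==> maze.sense(west)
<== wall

==> maze.sense(south)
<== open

==> stack.push(south)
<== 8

==> maze.move(south)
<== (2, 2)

==> maze.sense(west)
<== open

==> stack.push(west)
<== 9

==> maze.move(west)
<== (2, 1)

==> maze.sense(west)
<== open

==> stack.push(west)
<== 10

==> maze.move(west)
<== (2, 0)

==> maze.sense(north)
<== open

==> stack.push(north)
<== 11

==> maze.move(north)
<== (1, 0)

==> maze.sense(north)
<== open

==> stack.push(north)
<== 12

==> maze.move(north)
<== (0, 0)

==> maze.sense(east)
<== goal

==> maze.move(east)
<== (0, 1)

Answer: (0, 1)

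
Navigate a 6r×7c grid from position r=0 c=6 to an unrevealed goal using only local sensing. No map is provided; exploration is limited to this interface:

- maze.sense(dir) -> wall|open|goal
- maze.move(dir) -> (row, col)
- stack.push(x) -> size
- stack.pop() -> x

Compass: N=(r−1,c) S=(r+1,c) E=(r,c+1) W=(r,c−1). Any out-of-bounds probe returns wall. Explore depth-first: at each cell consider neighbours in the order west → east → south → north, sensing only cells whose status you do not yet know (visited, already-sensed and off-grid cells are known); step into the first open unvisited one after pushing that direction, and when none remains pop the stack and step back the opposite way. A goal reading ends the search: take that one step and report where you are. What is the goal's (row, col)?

$ sense west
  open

$ push west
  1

$ move west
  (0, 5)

$ sense west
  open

$ push west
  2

$ move west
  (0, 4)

$ sense west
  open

$ push west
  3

$ move west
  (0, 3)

$ sense west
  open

$ push west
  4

$ move west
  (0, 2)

$ sense west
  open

$ push west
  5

$ move west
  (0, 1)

$ sense west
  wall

$ sense south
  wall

$ pop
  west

$ move east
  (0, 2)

$ sense south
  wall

$ pop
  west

$ move east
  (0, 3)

$ sense south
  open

$ push south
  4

$ move south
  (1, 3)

$ sense east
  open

$ push east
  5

$ move east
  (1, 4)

$ sense east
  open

$ push east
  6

$ move east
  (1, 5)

$ sense east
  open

$ push east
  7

$ move east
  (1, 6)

$ sense south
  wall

$ pop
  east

$ move west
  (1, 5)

$ sense south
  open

$ push south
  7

$ move south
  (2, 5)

$ sense west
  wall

$ sense south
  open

$ push south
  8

$ move south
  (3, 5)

$ sense west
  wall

$ sense east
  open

$ push east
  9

$ move east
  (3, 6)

$ sense south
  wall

$ pop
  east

$ move west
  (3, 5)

$ sense south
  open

$ push south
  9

$ move south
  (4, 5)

$ sense west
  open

$ push west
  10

$ move west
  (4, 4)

$ sense west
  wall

$ sense south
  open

$ push south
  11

$ move south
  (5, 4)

$ sense west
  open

$ push west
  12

$ move west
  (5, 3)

$ sense west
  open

$ push west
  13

$ move west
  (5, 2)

$ sense west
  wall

$ sense north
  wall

$ pop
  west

$ move east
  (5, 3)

$ pop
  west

$ move east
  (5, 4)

$ sense east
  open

$ push east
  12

$ move east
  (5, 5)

$ sense east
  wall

$ pop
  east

$ move west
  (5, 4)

$ pop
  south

$ move north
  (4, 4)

$ pop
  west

$ move east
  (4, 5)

$ pop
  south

$ move north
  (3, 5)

$ pop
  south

$ move north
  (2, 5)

$ pop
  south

$ move north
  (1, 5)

$ pop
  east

$ move west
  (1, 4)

$ pop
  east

$ move west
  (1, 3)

$ sense south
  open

$ push south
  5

$ move south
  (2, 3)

$ sense west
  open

$ push west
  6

$ move west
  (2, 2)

$ sense west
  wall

$ sense south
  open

$ push south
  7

$ move south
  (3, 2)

$ sense west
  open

$ push west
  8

$ move west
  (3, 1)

$ sense west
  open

$ push west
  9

$ move west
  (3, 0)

$ sense south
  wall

$ sense north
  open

$ push north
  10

$ move north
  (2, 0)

$ sense north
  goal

$ move north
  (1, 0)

Answer: (1, 0)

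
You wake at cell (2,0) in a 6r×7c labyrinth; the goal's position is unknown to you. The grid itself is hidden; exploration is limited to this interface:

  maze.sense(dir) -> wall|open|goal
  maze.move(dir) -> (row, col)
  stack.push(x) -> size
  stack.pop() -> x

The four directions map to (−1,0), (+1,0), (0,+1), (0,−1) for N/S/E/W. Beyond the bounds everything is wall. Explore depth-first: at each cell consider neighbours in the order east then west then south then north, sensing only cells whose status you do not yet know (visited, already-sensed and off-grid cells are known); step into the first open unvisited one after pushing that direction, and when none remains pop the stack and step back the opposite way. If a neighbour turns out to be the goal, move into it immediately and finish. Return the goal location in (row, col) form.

CALL maze.sense[dir=east]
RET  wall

CALL maze.sense[dir=south]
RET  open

CALL stack.push[x=south]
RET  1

CALL maze.move[dir=south]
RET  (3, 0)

CALL maze.sense[dir=east]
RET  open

CALL stack.push[x=east]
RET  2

CALL maze.move[dir=east]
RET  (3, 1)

CALL maze.sense[dir=east]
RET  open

CALL stack.push[x=east]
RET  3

CALL maze.move[dir=east]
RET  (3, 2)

CALL maze.sense[dir=east]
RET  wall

CALL maze.sense[dir=south]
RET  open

CALL stack.push[x=south]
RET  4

CALL maze.move[dir=south]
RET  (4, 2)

CALL maze.sense[dir=east]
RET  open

CALL stack.push[x=east]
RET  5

CALL maze.move[dir=east]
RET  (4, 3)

CALL maze.sense[dir=east]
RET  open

CALL stack.push[x=east]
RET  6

CALL maze.move[dir=east]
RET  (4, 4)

CALL maze.sense[dir=east]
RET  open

CALL stack.push[x=east]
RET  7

CALL maze.move[dir=east]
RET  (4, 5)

CALL maze.sense[dir=east]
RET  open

CALL stack.push[x=east]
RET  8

CALL maze.move[dir=east]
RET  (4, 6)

CALL maze.sense[dir=south]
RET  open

CALL stack.push[x=south]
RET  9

CALL maze.move[dir=south]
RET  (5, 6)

CALL maze.sense[dir=west]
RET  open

CALL stack.push[x=west]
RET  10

CALL maze.move[dir=west]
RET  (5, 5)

CALL maze.sense[dir=west]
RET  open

CALL stack.push[x=west]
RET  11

CALL maze.move[dir=west]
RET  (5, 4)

CALL maze.sense[dir=west]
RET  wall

CALL stack.pop[]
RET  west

CALL maze.move[dir=east]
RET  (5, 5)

CALL stack.pop[]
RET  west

CALL maze.move[dir=east]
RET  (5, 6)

CALL stack.pop[]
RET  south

CALL maze.move[dir=north]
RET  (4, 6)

CALL maze.sense[dir=north]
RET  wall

CALL stack.pop[]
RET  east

CALL maze.move[dir=west]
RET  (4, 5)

CALL maze.sense[dir=north]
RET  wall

CALL stack.pop[]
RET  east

CALL maze.move[dir=west]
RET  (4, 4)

CALL maze.sense[dir=north]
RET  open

CALL stack.push[x=north]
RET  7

CALL maze.move[dir=north]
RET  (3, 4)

CALL maze.sense[dir=north]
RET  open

CALL stack.push[x=north]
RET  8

CALL maze.move[dir=north]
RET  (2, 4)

CALL maze.sense[dir=east]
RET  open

CALL stack.push[x=east]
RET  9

CALL maze.move[dir=east]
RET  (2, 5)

CALL maze.sense[dir=east]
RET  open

CALL stack.push[x=east]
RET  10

CALL maze.move[dir=east]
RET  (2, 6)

CALL maze.sense[dir=north]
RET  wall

CALL stack.pop[]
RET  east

CALL maze.move[dir=west]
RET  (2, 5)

CALL maze.sense[dir=north]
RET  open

CALL stack.push[x=north]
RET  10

CALL maze.move[dir=north]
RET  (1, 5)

CALL maze.sense[dir=west]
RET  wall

CALL maze.sense[dir=north]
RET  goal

CALL maze.move[dir=north]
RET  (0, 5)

Answer: (0, 5)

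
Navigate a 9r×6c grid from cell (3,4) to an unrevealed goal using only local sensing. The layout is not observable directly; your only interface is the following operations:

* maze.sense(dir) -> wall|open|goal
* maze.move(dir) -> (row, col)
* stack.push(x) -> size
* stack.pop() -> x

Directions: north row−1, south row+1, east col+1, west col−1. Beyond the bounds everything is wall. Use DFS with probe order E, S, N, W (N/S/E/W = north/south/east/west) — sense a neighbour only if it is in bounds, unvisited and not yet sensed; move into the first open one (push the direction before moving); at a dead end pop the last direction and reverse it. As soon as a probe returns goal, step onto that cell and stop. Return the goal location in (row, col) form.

$ maze.sense dir='east'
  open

$ stack.push x='east'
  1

$ maze.move dir='east'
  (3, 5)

$ maze.sense dir='south'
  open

$ stack.push x='south'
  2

$ maze.move dir='south'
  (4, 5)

$ maze.sense dir='south'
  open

$ stack.push x='south'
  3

$ maze.move dir='south'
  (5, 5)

$ maze.sense dir='south'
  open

$ stack.push x='south'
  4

$ maze.move dir='south'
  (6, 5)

$ maze.sense dir='south'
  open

$ stack.push x='south'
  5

$ maze.move dir='south'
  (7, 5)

$ maze.sense dir='south'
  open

$ stack.push x='south'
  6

$ maze.move dir='south'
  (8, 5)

$ maze.sense dir='west'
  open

$ stack.push x='west'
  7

$ maze.move dir='west'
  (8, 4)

$ maze.sense dir='north'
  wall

$ maze.sense dir='west'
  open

$ stack.push x='west'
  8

$ maze.move dir='west'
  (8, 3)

$ maze.sense dir='north'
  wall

$ maze.sense dir='west'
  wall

$ stack.pop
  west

$ maze.move dir='east'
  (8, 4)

$ stack.pop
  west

$ maze.move dir='east'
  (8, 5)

$ stack.pop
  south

$ maze.move dir='north'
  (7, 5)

$ stack.pop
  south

$ maze.move dir='north'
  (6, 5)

$ maze.sense dir='west'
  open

$ stack.push x='west'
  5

$ maze.move dir='west'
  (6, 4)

$ maze.sense dir='north'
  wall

$ maze.sense dir='west'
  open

$ stack.push x='west'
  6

$ maze.move dir='west'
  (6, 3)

$ maze.sense dir='north'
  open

$ stack.push x='north'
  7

$ maze.move dir='north'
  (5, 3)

$ maze.sense dir='north'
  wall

$ maze.sense dir='west'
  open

$ stack.push x='west'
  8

$ maze.move dir='west'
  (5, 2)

$ maze.sense dir='south'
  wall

$ maze.sense dir='north'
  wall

$ maze.sense dir='west'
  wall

$ stack.pop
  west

$ maze.move dir='east'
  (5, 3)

$ stack.pop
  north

$ maze.move dir='south'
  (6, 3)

$ stack.pop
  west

$ maze.move dir='east'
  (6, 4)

$ stack.pop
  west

$ maze.move dir='east'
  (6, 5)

$ stack.pop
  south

$ maze.move dir='north'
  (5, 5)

$ stack.pop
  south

$ maze.move dir='north'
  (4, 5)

$ maze.sense dir='west'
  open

$ stack.push x='west'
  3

$ maze.move dir='west'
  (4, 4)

$ stack.pop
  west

$ maze.move dir='east'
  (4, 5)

$ stack.pop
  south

$ maze.move dir='north'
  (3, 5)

$ maze.sense dir='north'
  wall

$ stack.pop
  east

$ maze.move dir='west'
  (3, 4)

$ maze.sense dir='north'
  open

$ stack.push x='north'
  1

$ maze.move dir='north'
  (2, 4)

$ maze.sense dir='north'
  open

$ stack.push x='north'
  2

$ maze.move dir='north'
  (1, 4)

$ maze.sense dir='east'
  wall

$ maze.sense dir='north'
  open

$ stack.push x='north'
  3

$ maze.move dir='north'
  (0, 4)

$ maze.sense dir='east'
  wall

$ maze.sense dir='west'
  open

$ stack.push x='west'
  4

$ maze.move dir='west'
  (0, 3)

$ maze.sense dir='south'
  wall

$ maze.sense dir='west'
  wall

$ stack.pop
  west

$ maze.move dir='east'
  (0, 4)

$ stack.pop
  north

$ maze.move dir='south'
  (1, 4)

$ stack.pop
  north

$ maze.move dir='south'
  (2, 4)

$ maze.sense dir='west'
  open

$ stack.push x='west'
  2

$ maze.move dir='west'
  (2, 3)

$ maze.sense dir='south'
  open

$ stack.push x='south'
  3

$ maze.move dir='south'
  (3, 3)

$ maze.sense dir='west'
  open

$ stack.push x='west'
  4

$ maze.move dir='west'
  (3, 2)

$ maze.sense dir='north'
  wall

$ maze.sense dir='west'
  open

$ stack.push x='west'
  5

$ maze.move dir='west'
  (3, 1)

$ maze.sense dir='south'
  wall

$ maze.sense dir='north'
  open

$ stack.push x='north'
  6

$ maze.move dir='north'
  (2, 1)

$ maze.sense dir='north'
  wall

$ maze.sense dir='west'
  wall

$ stack.pop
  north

$ maze.move dir='south'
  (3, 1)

$ maze.sense dir='west'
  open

$ stack.push x='west'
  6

$ maze.move dir='west'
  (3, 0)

$ maze.sense dir='south'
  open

$ stack.push x='south'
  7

$ maze.move dir='south'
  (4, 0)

$ maze.sense dir='south'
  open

$ stack.push x='south'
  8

$ maze.move dir='south'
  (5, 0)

$ maze.sense dir='south'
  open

$ stack.push x='south'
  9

$ maze.move dir='south'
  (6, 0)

$ maze.sense dir='east'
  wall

$ maze.sense dir='south'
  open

$ stack.push x='south'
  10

$ maze.move dir='south'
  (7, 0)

$ maze.sense dir='east'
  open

$ stack.push x='east'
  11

$ maze.move dir='east'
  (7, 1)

$ maze.sense dir='east'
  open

$ stack.push x='east'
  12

$ maze.move dir='east'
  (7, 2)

$ stack.pop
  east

$ maze.move dir='west'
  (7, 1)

$ maze.sense dir='south'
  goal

$ maze.move dir='south'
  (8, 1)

Answer: (8, 1)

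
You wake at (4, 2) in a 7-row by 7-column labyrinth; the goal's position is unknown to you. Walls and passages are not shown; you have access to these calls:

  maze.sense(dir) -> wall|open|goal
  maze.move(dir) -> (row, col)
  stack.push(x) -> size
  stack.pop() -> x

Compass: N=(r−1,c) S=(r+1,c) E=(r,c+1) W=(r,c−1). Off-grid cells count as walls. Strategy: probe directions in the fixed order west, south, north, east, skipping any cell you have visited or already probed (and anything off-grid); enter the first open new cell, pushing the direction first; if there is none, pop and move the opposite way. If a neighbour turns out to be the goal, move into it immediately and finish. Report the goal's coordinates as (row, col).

>>> maze.sense dir=west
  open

>>> stack.push x=west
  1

>>> maze.move dir=west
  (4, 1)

>>> maze.sense dir=west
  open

>>> stack.push x=west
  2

>>> maze.move dir=west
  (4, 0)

>>> maze.sense dir=south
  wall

>>> maze.sense dir=north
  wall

>>> stack.pop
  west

>>> maze.move dir=east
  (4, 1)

>>> maze.sense dir=south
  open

>>> stack.push x=south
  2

>>> maze.move dir=south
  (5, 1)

>>> maze.sense dir=south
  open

>>> stack.push x=south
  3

>>> maze.move dir=south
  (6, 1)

>>> maze.sense dir=west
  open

>>> stack.push x=west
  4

>>> maze.move dir=west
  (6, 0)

>>> stack.pop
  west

>>> maze.move dir=east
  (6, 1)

>>> maze.sense dir=east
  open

>>> stack.push x=east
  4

>>> maze.move dir=east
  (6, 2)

>>> maze.sense dir=north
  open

>>> stack.push x=north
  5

>>> maze.move dir=north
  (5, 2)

>>> maze.sense dir=east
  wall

>>> stack.pop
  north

>>> maze.move dir=south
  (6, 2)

>>> maze.sense dir=east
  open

>>> stack.push x=east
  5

>>> maze.move dir=east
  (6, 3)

>>> maze.sense dir=east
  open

>>> stack.push x=east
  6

>>> maze.move dir=east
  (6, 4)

>>> maze.sense dir=north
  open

>>> stack.push x=north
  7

>>> maze.move dir=north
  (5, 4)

>>> maze.sense dir=north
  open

>>> stack.push x=north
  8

>>> maze.move dir=north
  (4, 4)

>>> maze.sense dir=west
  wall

>>> maze.sense dir=north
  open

>>> stack.push x=north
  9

>>> maze.move dir=north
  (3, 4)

>>> maze.sense dir=west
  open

>>> stack.push x=west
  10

>>> maze.move dir=west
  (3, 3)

>>> maze.sense dir=west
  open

>>> stack.push x=west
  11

>>> maze.move dir=west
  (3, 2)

>>> maze.sense dir=west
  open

>>> stack.push x=west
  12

>>> maze.move dir=west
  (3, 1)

>>> maze.sense dir=north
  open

>>> stack.push x=north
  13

>>> maze.move dir=north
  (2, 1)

>>> maze.sense dir=west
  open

>>> stack.push x=west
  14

>>> maze.move dir=west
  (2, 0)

>>> maze.sense dir=north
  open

>>> stack.push x=north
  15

>>> maze.move dir=north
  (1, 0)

>>> maze.sense dir=north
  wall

>>> maze.sense dir=east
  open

>>> stack.push x=east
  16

>>> maze.move dir=east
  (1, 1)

>>> maze.sense dir=north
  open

>>> stack.push x=north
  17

>>> maze.move dir=north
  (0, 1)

>>> maze.sense dir=east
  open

>>> stack.push x=east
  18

>>> maze.move dir=east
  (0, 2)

>>> maze.sense dir=south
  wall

>>> maze.sense dir=east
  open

>>> stack.push x=east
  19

>>> maze.move dir=east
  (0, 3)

>>> maze.sense dir=south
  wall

>>> maze.sense dir=east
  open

>>> stack.push x=east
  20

>>> maze.move dir=east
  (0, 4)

>>> maze.sense dir=south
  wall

>>> maze.sense dir=east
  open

>>> stack.push x=east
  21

>>> maze.move dir=east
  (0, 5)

>>> maze.sense dir=south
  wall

>>> maze.sense dir=east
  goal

>>> maze.move dir=east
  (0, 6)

Answer: (0, 6)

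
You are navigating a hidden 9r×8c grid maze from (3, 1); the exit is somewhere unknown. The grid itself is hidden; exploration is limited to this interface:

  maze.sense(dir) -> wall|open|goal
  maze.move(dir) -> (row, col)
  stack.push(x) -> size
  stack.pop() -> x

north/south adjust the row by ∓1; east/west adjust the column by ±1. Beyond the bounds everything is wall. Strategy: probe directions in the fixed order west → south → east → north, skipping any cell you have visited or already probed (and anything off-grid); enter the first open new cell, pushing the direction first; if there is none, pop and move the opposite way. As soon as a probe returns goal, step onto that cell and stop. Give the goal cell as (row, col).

// 1. sense(dir: west) => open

// 2. push(x: west) => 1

// 3. move(dir: west) => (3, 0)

// 4. sense(dir: south) => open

// 5. push(x: south) => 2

// 6. move(dir: south) => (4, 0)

// 7. sense(dir: south) => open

// 8. push(x: south) => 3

// 9. move(dir: south) => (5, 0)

// 10. sense(dir: south) => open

// 11. push(x: south) => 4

// 12. move(dir: south) => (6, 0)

// 13. sense(dir: south) => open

// 14. push(x: south) => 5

// 15. move(dir: south) => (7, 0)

// 16. sense(dir: south) => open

// 17. push(x: south) => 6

// 18. move(dir: south) => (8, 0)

// 19. sense(dir: east) => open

// 20. push(x: east) => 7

// 21. move(dir: east) => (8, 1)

// 22. sense(dir: east) => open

// 23. push(x: east) => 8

// 24. move(dir: east) => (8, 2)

// 25. sense(dir: east) => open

// 26. push(x: east) => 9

// 27. move(dir: east) => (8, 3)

// 28. sense(dir: east) => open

// 29. push(x: east) => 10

// 30. move(dir: east) => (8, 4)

// 31. sense(dir: east) => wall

// 32. sense(dir: north) => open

// 33. push(x: north) => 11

// 34. move(dir: north) => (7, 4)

// 35. sense(dir: west) => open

// 36. push(x: west) => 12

// 37. move(dir: west) => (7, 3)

// 38. sense(dir: west) => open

// 39. push(x: west) => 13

// 40. move(dir: west) => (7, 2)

// 41. sense(dir: west) => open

// 42. push(x: west) => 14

// 43. move(dir: west) => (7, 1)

// 44. sense(dir: north) => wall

// 45. pop() => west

// 46. move(dir: east) => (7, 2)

// 47. sense(dir: north) => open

// 48. push(x: north) => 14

// 49. move(dir: north) => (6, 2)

// 50. sense(dir: east) => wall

// 51. sense(dir: north) => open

// 52. push(x: north) => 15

// 53. move(dir: north) => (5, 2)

// 54. sense(dir: west) => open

// 55. push(x: west) => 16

// 56. move(dir: west) => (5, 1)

// 57. sense(dir: north) => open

// 58. push(x: north) => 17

// 59. move(dir: north) => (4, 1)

// 60. sense(dir: east) => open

// 61. push(x: east) => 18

// 62. move(dir: east) => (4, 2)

// 63. sense(dir: east) => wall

// 64. sense(dir: north) => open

// 65. push(x: north) => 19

// 66. move(dir: north) => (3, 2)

// 67. sense(dir: east) => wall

// 68. sense(dir: north) => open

// 69. push(x: north) => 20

// 70. move(dir: north) => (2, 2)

// 71. sense(dir: west) => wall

// 72. sense(dir: east) => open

// 73. push(x: east) => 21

// 74. move(dir: east) => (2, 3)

// 75. sense(dir: east) => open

// 76. push(x: east) => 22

// 77. move(dir: east) => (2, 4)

// 78. sense(dir: south) => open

// 79. push(x: south) => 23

// 80. move(dir: south) => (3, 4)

// 81. sense(dir: south) => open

// 82. push(x: south) => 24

// 83. move(dir: south) => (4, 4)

// 84. sense(dir: south) => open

// 85. push(x: south) => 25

// 86. move(dir: south) => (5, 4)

// 87. sense(dir: west) => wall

// 88. sense(dir: south) => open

// 89. push(x: south) => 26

// 90. move(dir: south) => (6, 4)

// 91. sense(dir: east) => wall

// 92. pop() => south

// 93. move(dir: north) => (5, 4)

// 94. sense(dir: east) => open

// 95. push(x: east) => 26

// 96. move(dir: east) => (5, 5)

// 97. sense(dir: east) => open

// 98. push(x: east) => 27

// 99. move(dir: east) => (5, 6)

// 100. sense(dir: south) => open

// 101. push(x: south) => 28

// 102. move(dir: south) => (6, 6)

// 103. sense(dir: south) => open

// 104. push(x: south) => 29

// 105. move(dir: south) => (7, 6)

// 106. sense(dir: west) => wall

// 107. sense(dir: south) => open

// 108. push(x: south) => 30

// 109. move(dir: south) => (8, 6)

// 110. sense(dir: east) => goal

// 111. move(dir: east) => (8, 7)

Answer: (8, 7)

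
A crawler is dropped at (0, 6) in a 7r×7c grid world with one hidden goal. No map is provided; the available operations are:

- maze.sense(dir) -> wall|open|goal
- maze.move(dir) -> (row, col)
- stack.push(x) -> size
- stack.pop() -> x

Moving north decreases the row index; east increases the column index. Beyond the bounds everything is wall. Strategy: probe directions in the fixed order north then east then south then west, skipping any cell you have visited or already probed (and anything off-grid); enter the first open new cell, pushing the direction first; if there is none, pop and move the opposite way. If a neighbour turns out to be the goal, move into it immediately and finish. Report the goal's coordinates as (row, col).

~$ maze.sense dir: south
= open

~$ stack.push x: south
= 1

~$ maze.move dir: south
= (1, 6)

~$ maze.sense dir: south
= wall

~$ maze.sense dir: west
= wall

~$ stack.pop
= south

~$ maze.move dir: north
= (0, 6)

~$ maze.sense dir: west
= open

~$ stack.push x: west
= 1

~$ maze.move dir: west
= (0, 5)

~$ maze.sense dir: west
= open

~$ stack.push x: west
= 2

~$ maze.move dir: west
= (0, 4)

~$ maze.sense dir: south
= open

~$ stack.push x: south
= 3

~$ maze.move dir: south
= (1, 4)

~$ maze.sense dir: south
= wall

~$ maze.sense dir: west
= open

~$ stack.push x: west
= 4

~$ maze.move dir: west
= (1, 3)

~$ maze.sense dir: north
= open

~$ stack.push x: north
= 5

~$ maze.move dir: north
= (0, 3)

~$ maze.sense dir: west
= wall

~$ stack.pop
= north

~$ maze.move dir: south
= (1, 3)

~$ maze.sense dir: south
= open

~$ stack.push x: south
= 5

~$ maze.move dir: south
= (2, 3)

~$ maze.sense dir: south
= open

~$ stack.push x: south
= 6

~$ maze.move dir: south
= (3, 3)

~$ maze.sense dir: east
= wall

~$ maze.sense dir: south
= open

~$ stack.push x: south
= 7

~$ maze.move dir: south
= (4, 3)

~$ maze.sense dir: east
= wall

~$ maze.sense dir: south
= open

~$ stack.push x: south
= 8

~$ maze.move dir: south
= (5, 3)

~$ maze.sense dir: east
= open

~$ stack.push x: east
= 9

~$ maze.move dir: east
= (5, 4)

~$ maze.sense dir: east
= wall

~$ maze.sense dir: south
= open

~$ stack.push x: south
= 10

~$ maze.move dir: south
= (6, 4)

~$ maze.sense dir: east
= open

~$ stack.push x: east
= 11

~$ maze.move dir: east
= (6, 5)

~$ maze.sense dir: east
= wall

~$ stack.pop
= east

~$ maze.move dir: west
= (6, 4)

~$ maze.sense dir: west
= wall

~$ stack.pop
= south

~$ maze.move dir: north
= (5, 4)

~$ stack.pop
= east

~$ maze.move dir: west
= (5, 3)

~$ maze.sense dir: west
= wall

~$ stack.pop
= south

~$ maze.move dir: north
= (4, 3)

~$ maze.sense dir: west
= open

~$ stack.push x: west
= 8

~$ maze.move dir: west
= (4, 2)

~$ maze.sense dir: north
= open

~$ stack.push x: north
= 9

~$ maze.move dir: north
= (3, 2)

~$ maze.sense dir: north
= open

~$ stack.push x: north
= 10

~$ maze.move dir: north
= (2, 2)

~$ maze.sense dir: north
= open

~$ stack.push x: north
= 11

~$ maze.move dir: north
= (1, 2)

~$ maze.sense dir: west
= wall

~$ stack.pop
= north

~$ maze.move dir: south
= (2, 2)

~$ maze.sense dir: west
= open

~$ stack.push x: west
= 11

~$ maze.move dir: west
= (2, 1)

~$ maze.sense dir: south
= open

~$ stack.push x: south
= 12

~$ maze.move dir: south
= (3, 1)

~$ maze.sense dir: south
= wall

~$ maze.sense dir: west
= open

~$ stack.push x: west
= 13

~$ maze.move dir: west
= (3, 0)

~$ maze.sense dir: north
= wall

~$ maze.sense dir: south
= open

~$ stack.push x: south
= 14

~$ maze.move dir: south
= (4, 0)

~$ maze.sense dir: south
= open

~$ stack.push x: south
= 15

~$ maze.move dir: south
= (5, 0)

~$ maze.sense dir: east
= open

~$ stack.push x: east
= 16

~$ maze.move dir: east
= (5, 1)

~$ maze.sense dir: south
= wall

~$ stack.pop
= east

~$ maze.move dir: west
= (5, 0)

~$ maze.sense dir: south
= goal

~$ maze.move dir: south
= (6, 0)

Answer: (6, 0)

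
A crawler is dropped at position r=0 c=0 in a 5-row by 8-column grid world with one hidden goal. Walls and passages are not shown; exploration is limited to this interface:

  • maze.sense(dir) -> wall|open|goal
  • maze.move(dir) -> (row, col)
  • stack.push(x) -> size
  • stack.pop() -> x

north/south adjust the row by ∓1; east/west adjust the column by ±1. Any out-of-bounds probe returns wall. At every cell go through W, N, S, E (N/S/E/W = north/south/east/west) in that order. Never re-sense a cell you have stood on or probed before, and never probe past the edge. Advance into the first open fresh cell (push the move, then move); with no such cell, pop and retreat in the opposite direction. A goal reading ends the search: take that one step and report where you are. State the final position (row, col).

-> maze.sense(dir=south)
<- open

-> stack.push(x=south)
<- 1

-> maze.move(dir=south)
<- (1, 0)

-> maze.sense(dir=south)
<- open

-> stack.push(x=south)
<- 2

-> maze.move(dir=south)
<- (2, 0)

-> maze.sense(dir=south)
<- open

-> stack.push(x=south)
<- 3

-> maze.move(dir=south)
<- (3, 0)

-> maze.sense(dir=south)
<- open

-> stack.push(x=south)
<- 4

-> maze.move(dir=south)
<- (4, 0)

-> maze.sense(dir=east)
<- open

-> stack.push(x=east)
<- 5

-> maze.move(dir=east)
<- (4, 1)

-> maze.sense(dir=north)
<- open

-> stack.push(x=north)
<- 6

-> maze.move(dir=north)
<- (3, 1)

-> maze.sense(dir=north)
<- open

-> stack.push(x=north)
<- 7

-> maze.move(dir=north)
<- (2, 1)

-> maze.sense(dir=north)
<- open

-> stack.push(x=north)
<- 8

-> maze.move(dir=north)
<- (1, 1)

-> maze.sense(dir=north)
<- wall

-> maze.sense(dir=east)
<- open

-> stack.push(x=east)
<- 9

-> maze.move(dir=east)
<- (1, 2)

-> maze.sense(dir=north)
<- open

-> stack.push(x=north)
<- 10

-> maze.move(dir=north)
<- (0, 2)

-> maze.sense(dir=east)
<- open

-> stack.push(x=east)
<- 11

-> maze.move(dir=east)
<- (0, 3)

-> maze.sense(dir=south)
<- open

-> stack.push(x=south)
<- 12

-> maze.move(dir=south)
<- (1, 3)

-> maze.sense(dir=south)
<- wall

-> maze.sense(dir=east)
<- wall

-> stack.pop()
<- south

-> maze.move(dir=north)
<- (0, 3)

-> maze.sense(dir=east)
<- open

-> stack.push(x=east)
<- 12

-> maze.move(dir=east)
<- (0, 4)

-> maze.sense(dir=east)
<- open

-> stack.push(x=east)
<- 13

-> maze.move(dir=east)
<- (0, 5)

-> maze.sense(dir=south)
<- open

-> stack.push(x=south)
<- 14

-> maze.move(dir=south)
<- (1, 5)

-> maze.sense(dir=south)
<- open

-> stack.push(x=south)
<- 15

-> maze.move(dir=south)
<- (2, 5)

-> maze.sense(dir=west)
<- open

-> stack.push(x=west)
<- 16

-> maze.move(dir=west)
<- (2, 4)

-> maze.sense(dir=south)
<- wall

-> stack.pop()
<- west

-> maze.move(dir=east)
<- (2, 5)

-> maze.sense(dir=south)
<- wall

-> maze.sense(dir=east)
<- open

-> stack.push(x=east)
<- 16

-> maze.move(dir=east)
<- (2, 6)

-> maze.sense(dir=north)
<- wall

-> maze.sense(dir=south)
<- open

-> stack.push(x=south)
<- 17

-> maze.move(dir=south)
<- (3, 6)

-> maze.sense(dir=south)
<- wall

-> maze.sense(dir=east)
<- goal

-> maze.move(dir=east)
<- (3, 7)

Answer: (3, 7)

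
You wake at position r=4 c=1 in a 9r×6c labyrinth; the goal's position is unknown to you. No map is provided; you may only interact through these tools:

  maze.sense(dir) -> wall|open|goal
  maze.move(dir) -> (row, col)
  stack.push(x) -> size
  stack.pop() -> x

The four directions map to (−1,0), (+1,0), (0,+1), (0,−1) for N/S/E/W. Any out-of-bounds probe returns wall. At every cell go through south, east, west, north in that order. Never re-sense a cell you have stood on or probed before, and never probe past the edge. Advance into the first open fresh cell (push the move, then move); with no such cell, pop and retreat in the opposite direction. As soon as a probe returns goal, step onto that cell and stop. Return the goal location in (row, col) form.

-- 1. maze.sense(dir=south) ~> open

-- 2. stack.push(x=south) ~> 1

-- 3. maze.move(dir=south) ~> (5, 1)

-- 4. maze.sense(dir=south) ~> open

-- 5. stack.push(x=south) ~> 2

-- 6. maze.move(dir=south) ~> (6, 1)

-- 7. maze.sense(dir=south) ~> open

-- 8. stack.push(x=south) ~> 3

-- 9. maze.move(dir=south) ~> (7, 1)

-- 10. maze.sense(dir=south) ~> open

-- 11. stack.push(x=south) ~> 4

-- 12. maze.move(dir=south) ~> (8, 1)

-- 13. maze.sense(dir=east) ~> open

-- 14. stack.push(x=east) ~> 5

-- 15. maze.move(dir=east) ~> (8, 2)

-- 16. maze.sense(dir=east) ~> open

-- 17. stack.push(x=east) ~> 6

-- 18. maze.move(dir=east) ~> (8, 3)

-- 19. maze.sense(dir=east) ~> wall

-- 20. maze.sense(dir=north) ~> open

-- 21. stack.push(x=north) ~> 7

-- 22. maze.move(dir=north) ~> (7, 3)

-- 23. maze.sense(dir=east) ~> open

-- 24. stack.push(x=east) ~> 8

-- 25. maze.move(dir=east) ~> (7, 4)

-- 26. maze.sense(dir=east) ~> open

-- 27. stack.push(x=east) ~> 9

-- 28. maze.move(dir=east) ~> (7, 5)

-- 29. maze.sense(dir=south) ~> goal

-- 30. maze.move(dir=south) ~> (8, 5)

Answer: (8, 5)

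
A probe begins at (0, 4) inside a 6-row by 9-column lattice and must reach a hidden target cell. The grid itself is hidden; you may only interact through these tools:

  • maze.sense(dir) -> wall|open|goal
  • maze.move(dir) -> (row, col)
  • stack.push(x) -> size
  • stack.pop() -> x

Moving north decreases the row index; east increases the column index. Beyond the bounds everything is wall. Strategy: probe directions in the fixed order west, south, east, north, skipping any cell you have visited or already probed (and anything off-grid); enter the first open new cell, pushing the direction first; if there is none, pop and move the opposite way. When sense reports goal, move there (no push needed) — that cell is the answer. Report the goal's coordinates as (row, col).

-> maze.sense(dir=west)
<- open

-> stack.push(x=west)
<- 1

-> maze.move(dir=west)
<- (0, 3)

-> maze.sense(dir=west)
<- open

-> stack.push(x=west)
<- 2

-> maze.move(dir=west)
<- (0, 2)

-> maze.sense(dir=west)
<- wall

-> maze.sense(dir=south)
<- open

-> stack.push(x=south)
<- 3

-> maze.move(dir=south)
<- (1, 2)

-> maze.sense(dir=west)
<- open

-> stack.push(x=west)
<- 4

-> maze.move(dir=west)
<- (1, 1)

-> maze.sense(dir=west)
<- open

-> stack.push(x=west)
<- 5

-> maze.move(dir=west)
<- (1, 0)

-> maze.sense(dir=south)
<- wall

-> maze.sense(dir=north)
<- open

-> stack.push(x=north)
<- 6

-> maze.move(dir=north)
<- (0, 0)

-> stack.pop()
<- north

-> maze.move(dir=south)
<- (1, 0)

-> stack.pop()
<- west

-> maze.move(dir=east)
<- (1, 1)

-> maze.sense(dir=south)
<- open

-> stack.push(x=south)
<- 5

-> maze.move(dir=south)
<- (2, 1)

-> maze.sense(dir=south)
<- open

-> stack.push(x=south)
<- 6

-> maze.move(dir=south)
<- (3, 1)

-> maze.sense(dir=west)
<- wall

-> maze.sense(dir=south)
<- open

-> stack.push(x=south)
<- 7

-> maze.move(dir=south)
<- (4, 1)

-> maze.sense(dir=west)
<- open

-> stack.push(x=west)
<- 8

-> maze.move(dir=west)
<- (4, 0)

-> maze.sense(dir=south)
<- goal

-> maze.move(dir=south)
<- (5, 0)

Answer: (5, 0)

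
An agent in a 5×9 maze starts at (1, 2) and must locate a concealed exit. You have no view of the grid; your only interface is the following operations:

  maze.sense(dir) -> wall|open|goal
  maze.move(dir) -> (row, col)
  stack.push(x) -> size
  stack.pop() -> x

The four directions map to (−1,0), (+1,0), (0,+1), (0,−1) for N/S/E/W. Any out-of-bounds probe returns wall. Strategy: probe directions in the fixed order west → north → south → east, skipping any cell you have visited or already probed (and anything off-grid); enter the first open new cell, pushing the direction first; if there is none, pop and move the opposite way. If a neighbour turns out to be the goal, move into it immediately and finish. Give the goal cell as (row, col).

-> maze.sense(dir→west)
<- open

-> stack.push(x→west)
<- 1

-> maze.move(dir→west)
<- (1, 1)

-> maze.sense(dir→west)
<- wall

-> maze.sense(dir→north)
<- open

-> stack.push(x→north)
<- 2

-> maze.move(dir→north)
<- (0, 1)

-> maze.sense(dir→west)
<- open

-> stack.push(x→west)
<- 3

-> maze.move(dir→west)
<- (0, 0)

-> stack.pop()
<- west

-> maze.move(dir→east)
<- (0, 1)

-> maze.sense(dir→east)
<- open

-> stack.push(x→east)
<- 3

-> maze.move(dir→east)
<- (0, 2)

-> maze.sense(dir→east)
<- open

-> stack.push(x→east)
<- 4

-> maze.move(dir→east)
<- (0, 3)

-> maze.sense(dir→south)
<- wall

-> maze.sense(dir→east)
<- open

-> stack.push(x→east)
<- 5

-> maze.move(dir→east)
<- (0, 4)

-> maze.sense(dir→south)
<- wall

-> maze.sense(dir→east)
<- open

-> stack.push(x→east)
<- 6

-> maze.move(dir→east)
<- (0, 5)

-> maze.sense(dir→south)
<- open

-> stack.push(x→south)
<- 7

-> maze.move(dir→south)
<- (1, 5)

-> maze.sense(dir→south)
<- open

-> stack.push(x→south)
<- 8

-> maze.move(dir→south)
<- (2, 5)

-> maze.sense(dir→west)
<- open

-> stack.push(x→west)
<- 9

-> maze.move(dir→west)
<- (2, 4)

-> maze.sense(dir→west)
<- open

-> stack.push(x→west)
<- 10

-> maze.move(dir→west)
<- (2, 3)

-> maze.sense(dir→west)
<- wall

-> maze.sense(dir→south)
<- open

-> stack.push(x→south)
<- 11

-> maze.move(dir→south)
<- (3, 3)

-> maze.sense(dir→west)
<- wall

-> maze.sense(dir→south)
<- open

-> stack.push(x→south)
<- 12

-> maze.move(dir→south)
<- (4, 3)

-> maze.sense(dir→west)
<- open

-> stack.push(x→west)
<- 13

-> maze.move(dir→west)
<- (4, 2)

-> maze.sense(dir→west)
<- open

-> stack.push(x→west)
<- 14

-> maze.move(dir→west)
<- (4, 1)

-> maze.sense(dir→west)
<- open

-> stack.push(x→west)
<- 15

-> maze.move(dir→west)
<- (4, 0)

-> maze.sense(dir→north)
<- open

-> stack.push(x→north)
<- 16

-> maze.move(dir→north)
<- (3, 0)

-> maze.sense(dir→north)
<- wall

-> maze.sense(dir→east)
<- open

-> stack.push(x→east)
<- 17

-> maze.move(dir→east)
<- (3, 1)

-> maze.sense(dir→north)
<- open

-> stack.push(x→north)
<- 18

-> maze.move(dir→north)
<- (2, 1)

-> stack.pop()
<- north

-> maze.move(dir→south)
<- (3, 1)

-> stack.pop()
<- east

-> maze.move(dir→west)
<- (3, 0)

-> stack.pop()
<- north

-> maze.move(dir→south)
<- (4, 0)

-> stack.pop()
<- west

-> maze.move(dir→east)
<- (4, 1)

-> stack.pop()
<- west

-> maze.move(dir→east)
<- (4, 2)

-> stack.pop()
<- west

-> maze.move(dir→east)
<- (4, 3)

-> maze.sense(dir→east)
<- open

-> stack.push(x→east)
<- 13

-> maze.move(dir→east)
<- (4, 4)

-> maze.sense(dir→north)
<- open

-> stack.push(x→north)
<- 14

-> maze.move(dir→north)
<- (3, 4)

-> maze.sense(dir→east)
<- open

-> stack.push(x→east)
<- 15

-> maze.move(dir→east)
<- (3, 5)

-> maze.sense(dir→south)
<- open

-> stack.push(x→south)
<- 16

-> maze.move(dir→south)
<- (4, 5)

-> maze.sense(dir→east)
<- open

-> stack.push(x→east)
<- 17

-> maze.move(dir→east)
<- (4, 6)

-> maze.sense(dir→north)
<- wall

-> maze.sense(dir→east)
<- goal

-> maze.move(dir→east)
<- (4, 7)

Answer: (4, 7)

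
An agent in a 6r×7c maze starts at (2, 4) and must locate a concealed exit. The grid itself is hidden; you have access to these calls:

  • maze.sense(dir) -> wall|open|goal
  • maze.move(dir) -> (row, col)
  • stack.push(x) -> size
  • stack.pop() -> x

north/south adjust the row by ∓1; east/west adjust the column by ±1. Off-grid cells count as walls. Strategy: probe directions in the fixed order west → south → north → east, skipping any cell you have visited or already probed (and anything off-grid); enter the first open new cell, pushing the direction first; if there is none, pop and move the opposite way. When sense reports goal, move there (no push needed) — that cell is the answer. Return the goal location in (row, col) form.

// sense(west) == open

// push(west) == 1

// move(west) == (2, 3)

// sense(west) == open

// push(west) == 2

// move(west) == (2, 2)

// sense(west) == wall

// sense(south) == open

// push(south) == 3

// move(south) == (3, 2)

// sense(west) == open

// push(west) == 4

// move(west) == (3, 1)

// sense(west) == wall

// sense(south) == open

// push(south) == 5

// move(south) == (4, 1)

// sense(west) == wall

// sense(south) == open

// push(south) == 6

// move(south) == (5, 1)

// sense(west) == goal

// move(west) == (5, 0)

Answer: (5, 0)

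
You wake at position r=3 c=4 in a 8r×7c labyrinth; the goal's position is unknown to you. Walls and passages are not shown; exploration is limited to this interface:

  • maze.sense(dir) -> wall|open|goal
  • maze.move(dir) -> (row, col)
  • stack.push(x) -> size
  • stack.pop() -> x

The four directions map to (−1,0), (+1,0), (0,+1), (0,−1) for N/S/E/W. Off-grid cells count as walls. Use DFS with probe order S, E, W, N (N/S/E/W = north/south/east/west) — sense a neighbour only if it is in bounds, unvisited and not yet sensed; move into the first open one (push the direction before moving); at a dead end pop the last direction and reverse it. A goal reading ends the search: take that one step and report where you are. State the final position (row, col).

Action: maze.sense[dir→south]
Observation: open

Action: stack.push[x→south]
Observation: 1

Action: maze.move[dir→south]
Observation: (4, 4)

Action: maze.sense[dir→south]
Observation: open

Action: stack.push[x→south]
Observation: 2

Action: maze.move[dir→south]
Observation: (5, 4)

Action: maze.sense[dir→south]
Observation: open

Action: stack.push[x→south]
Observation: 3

Action: maze.move[dir→south]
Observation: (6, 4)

Action: maze.sense[dir→south]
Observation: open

Action: stack.push[x→south]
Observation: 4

Action: maze.move[dir→south]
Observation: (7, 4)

Action: maze.sense[dir→east]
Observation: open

Action: stack.push[x→east]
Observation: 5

Action: maze.move[dir→east]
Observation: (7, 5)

Action: maze.sense[dir→east]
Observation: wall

Action: maze.sense[dir→north]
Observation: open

Action: stack.push[x→north]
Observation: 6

Action: maze.move[dir→north]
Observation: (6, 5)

Action: maze.sense[dir→east]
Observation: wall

Action: maze.sense[dir→north]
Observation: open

Action: stack.push[x→north]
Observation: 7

Action: maze.move[dir→north]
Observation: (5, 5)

Action: maze.sense[dir→east]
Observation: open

Action: stack.push[x→east]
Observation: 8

Action: maze.move[dir→east]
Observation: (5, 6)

Action: maze.sense[dir→north]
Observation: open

Action: stack.push[x→north]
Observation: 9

Action: maze.move[dir→north]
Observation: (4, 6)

Action: maze.sense[dir→west]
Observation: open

Action: stack.push[x→west]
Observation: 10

Action: maze.move[dir→west]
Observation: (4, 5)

Action: maze.sense[dir→north]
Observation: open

Action: stack.push[x→north]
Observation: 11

Action: maze.move[dir→north]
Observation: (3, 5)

Action: maze.sense[dir→east]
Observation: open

Action: stack.push[x→east]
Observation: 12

Action: maze.move[dir→east]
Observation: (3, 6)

Action: maze.sense[dir→north]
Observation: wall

Action: stack.pop[]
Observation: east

Action: maze.move[dir→west]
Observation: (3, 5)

Action: maze.sense[dir→north]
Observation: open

Action: stack.push[x→north]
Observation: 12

Action: maze.move[dir→north]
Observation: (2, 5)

Action: maze.sense[dir→west]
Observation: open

Action: stack.push[x→west]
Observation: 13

Action: maze.move[dir→west]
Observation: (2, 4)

Action: maze.sense[dir→west]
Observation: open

Action: stack.push[x→west]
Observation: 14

Action: maze.move[dir→west]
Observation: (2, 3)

Action: maze.sense[dir→south]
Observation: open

Action: stack.push[x→south]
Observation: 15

Action: maze.move[dir→south]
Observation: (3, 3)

Action: maze.sense[dir→south]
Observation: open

Action: stack.push[x→south]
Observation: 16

Action: maze.move[dir→south]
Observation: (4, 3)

Action: maze.sense[dir→south]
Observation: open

Action: stack.push[x→south]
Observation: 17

Action: maze.move[dir→south]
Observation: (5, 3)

Action: maze.sense[dir→south]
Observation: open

Action: stack.push[x→south]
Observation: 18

Action: maze.move[dir→south]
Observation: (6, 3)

Action: maze.sense[dir→south]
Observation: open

Action: stack.push[x→south]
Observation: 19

Action: maze.move[dir→south]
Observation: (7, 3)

Action: maze.sense[dir→west]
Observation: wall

Action: stack.pop[]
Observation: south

Action: maze.move[dir→north]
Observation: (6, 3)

Action: maze.sense[dir→west]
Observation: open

Action: stack.push[x→west]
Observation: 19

Action: maze.move[dir→west]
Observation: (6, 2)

Action: maze.sense[dir→west]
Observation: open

Action: stack.push[x→west]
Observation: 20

Action: maze.move[dir→west]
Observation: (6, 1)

Action: maze.sense[dir→south]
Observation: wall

Action: maze.sense[dir→west]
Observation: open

Action: stack.push[x→west]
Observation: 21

Action: maze.move[dir→west]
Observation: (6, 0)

Action: maze.sense[dir→south]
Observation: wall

Action: maze.sense[dir→north]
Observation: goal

Action: maze.move[dir→north]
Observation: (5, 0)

Answer: (5, 0)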